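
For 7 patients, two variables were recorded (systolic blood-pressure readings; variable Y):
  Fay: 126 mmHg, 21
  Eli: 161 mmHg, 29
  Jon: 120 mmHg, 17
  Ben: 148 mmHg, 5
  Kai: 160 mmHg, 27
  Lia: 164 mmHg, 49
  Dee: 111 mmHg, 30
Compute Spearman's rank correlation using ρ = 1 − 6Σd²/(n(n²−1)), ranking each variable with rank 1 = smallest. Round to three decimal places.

Ranks of variable 1: 3, 6, 2, 4, 5, 7, 1
Ranks of variable 2: 3, 5, 2, 1, 4, 7, 6
d = r₁ − r₂: 0, 1, 0, 3, 1, 0, -5
d²: 0, 1, 0, 9, 1, 0, 25; Σd² = 36
ρ = 1 − 6·36/(7·48) = 1 − 216/336 = 0.357

0.357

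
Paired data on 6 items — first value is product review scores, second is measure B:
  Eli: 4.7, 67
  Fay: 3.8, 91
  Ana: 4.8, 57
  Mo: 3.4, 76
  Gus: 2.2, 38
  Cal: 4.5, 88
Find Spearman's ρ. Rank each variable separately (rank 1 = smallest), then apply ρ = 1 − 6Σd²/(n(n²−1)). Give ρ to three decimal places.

Ranks of variable 1: 5, 3, 6, 2, 1, 4
Ranks of variable 2: 3, 6, 2, 4, 1, 5
d = r₁ − r₂: 2, -3, 4, -2, 0, -1
d²: 4, 9, 16, 4, 0, 1; Σd² = 34
ρ = 1 − 6·34/(6·35) = 1 − 204/210 = 0.029

0.029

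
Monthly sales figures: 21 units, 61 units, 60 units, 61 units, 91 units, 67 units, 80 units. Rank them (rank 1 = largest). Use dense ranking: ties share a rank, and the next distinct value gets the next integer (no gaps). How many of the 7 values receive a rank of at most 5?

6

Sorted (descending): 91, 80, 67, 61, 61, 60, 21
The 2 values of 61 share dense rank 4.
Remaining distinct values take the next consecutive integers.
Ranks ≤ 5: {1, 2, 3, 4, 4, 5} → 6 values.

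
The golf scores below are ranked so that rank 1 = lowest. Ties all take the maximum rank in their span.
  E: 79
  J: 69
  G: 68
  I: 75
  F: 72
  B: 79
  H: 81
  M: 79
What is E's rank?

7

Sorted (ascending): 68, 69, 72, 75, 79, 79, 79, 81
The 3 values of 79 occupy positions 5–7 → each gets rank 7.
E has value 79 → rank 7.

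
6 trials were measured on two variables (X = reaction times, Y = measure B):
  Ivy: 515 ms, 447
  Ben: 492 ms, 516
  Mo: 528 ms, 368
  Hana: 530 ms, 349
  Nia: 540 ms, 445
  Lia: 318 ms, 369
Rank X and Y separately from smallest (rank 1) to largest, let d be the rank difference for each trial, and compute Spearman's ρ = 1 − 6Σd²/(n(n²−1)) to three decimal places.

-0.371

Ranks of variable 1: 3, 2, 4, 5, 6, 1
Ranks of variable 2: 5, 6, 2, 1, 4, 3
d = r₁ − r₂: -2, -4, 2, 4, 2, -2
d²: 4, 16, 4, 16, 4, 4; Σd² = 48
ρ = 1 − 6·48/(6·35) = 1 − 288/210 = -0.371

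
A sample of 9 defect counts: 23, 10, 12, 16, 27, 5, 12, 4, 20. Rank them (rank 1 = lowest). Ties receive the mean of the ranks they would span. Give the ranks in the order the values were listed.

8, 3, 4.5, 6, 9, 2, 4.5, 1, 7

Sorted (ascending): 4, 5, 10, 12, 12, 16, 20, 23, 27
The 2 values of 12 occupy positions 4–5 → average rank (4+5)/2 = 4.5.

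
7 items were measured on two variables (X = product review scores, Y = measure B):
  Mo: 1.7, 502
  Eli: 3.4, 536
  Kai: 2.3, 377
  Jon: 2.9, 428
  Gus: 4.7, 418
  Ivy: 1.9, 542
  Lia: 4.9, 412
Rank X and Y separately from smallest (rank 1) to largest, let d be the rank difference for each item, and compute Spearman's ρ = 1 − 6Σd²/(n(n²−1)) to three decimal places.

Ranks of variable 1: 1, 5, 3, 4, 6, 2, 7
Ranks of variable 2: 5, 6, 1, 4, 3, 7, 2
d = r₁ − r₂: -4, -1, 2, 0, 3, -5, 5
d²: 16, 1, 4, 0, 9, 25, 25; Σd² = 80
ρ = 1 − 6·80/(7·48) = 1 − 480/336 = -0.429

-0.429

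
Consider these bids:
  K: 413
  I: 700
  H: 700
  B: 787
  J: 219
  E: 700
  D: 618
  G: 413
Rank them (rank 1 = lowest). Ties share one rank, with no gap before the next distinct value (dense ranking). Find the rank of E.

Sorted (ascending): 219, 413, 413, 618, 700, 700, 700, 787
The 2 values of 413 share dense rank 2.
The 3 values of 700 share dense rank 4.
Remaining distinct values take the next consecutive integers.
E has value 700 → rank 4.

4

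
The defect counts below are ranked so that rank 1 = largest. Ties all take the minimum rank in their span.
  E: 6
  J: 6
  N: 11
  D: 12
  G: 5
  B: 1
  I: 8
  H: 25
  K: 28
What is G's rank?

8

Sorted (descending): 28, 25, 12, 11, 8, 6, 6, 5, 1
The 2 values of 6 occupy positions 6–7 → each gets rank 6.
G has value 5 → rank 8.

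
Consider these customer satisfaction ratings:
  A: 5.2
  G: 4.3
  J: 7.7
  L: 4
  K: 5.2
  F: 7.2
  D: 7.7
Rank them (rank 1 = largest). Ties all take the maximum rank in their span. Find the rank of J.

Sorted (descending): 7.7, 7.7, 7.2, 5.2, 5.2, 4.3, 4
The 2 values of 7.7 occupy positions 1–2 → each gets rank 2.
The 2 values of 5.2 occupy positions 4–5 → each gets rank 5.
J has value 7.7 → rank 2.

2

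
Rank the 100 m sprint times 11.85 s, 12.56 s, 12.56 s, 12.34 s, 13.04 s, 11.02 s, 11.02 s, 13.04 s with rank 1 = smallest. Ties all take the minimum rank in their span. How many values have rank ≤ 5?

Sorted (ascending): 11.02, 11.02, 11.85, 12.34, 12.56, 12.56, 13.04, 13.04
The 2 values of 11.02 occupy positions 1–2 → each gets rank 1.
The 2 values of 12.56 occupy positions 5–6 → each gets rank 5.
The 2 values of 13.04 occupy positions 7–8 → each gets rank 7.
Ranks ≤ 5: {1, 1, 3, 4, 5, 5} → 6 values.

6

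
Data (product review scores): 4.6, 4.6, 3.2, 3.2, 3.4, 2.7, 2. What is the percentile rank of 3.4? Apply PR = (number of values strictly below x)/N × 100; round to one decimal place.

57.1

N = 7.
Strictly below 3.4: 4. Equal to 3.4: 1.
PR = 4/7 × 100 = 57.1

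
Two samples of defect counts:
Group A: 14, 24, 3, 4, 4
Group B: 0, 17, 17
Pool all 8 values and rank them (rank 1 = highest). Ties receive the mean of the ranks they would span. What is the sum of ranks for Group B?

13

Sorted (descending): 24, 17, 17, 14, 4, 4, 3, 0
The 2 values of 17 occupy positions 2–3 → average rank (2+3)/2 = 2.5.
The 2 values of 4 occupy positions 5–6 → average rank (5+6)/2 = 5.5.
Group B values → pooled ranks: 0→8, 17→2.5, 17→2.5
Rank sum = 8 + 2.5 + 2.5 = 13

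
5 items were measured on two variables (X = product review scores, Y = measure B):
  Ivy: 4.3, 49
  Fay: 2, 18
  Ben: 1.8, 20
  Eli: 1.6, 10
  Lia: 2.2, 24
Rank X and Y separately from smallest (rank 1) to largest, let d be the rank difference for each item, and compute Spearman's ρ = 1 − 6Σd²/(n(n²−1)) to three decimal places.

0.900

Ranks of variable 1: 5, 3, 2, 1, 4
Ranks of variable 2: 5, 2, 3, 1, 4
d = r₁ − r₂: 0, 1, -1, 0, 0
d²: 0, 1, 1, 0, 0; Σd² = 2
ρ = 1 − 6·2/(5·24) = 1 − 12/120 = 0.900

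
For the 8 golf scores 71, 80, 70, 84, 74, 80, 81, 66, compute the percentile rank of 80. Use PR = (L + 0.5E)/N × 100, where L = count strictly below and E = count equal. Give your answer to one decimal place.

62.5

N = 8.
Strictly below 80: 4. Equal to 80: 2.
PR = (4 + 0.5·2)/8 × 100 = 62.5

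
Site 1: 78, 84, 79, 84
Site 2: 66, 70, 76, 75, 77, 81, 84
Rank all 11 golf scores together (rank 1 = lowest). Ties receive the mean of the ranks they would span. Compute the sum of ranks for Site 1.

Sorted (ascending): 66, 70, 75, 76, 77, 78, 79, 81, 84, 84, 84
The 3 values of 84 occupy positions 9–11 → average rank 10.
Site 1 values → pooled ranks: 78→6, 84→10, 79→7, 84→10
Rank sum = 6 + 10 + 7 + 10 = 33

33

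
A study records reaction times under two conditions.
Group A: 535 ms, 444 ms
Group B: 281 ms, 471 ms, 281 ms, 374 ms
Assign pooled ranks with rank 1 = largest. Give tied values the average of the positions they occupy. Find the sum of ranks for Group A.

Sorted (descending): 535, 471, 444, 374, 281, 281
The 2 values of 281 occupy positions 5–6 → average rank (5+6)/2 = 5.5.
Group A values → pooled ranks: 535→1, 444→3
Rank sum = 1 + 3 = 4

4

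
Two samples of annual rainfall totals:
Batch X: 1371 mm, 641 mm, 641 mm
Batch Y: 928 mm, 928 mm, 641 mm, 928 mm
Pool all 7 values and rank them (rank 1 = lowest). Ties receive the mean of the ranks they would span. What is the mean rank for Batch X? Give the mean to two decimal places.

Sorted (ascending): 641, 641, 641, 928, 928, 928, 1371
The 3 values of 641 occupy positions 1–3 → average rank 2.
The 3 values of 928 occupy positions 4–6 → average rank 5.
Batch X values → pooled ranks: 1371→7, 641→2, 641→2
Mean rank = (7 + 2 + 2) / 3 = 3.67

3.67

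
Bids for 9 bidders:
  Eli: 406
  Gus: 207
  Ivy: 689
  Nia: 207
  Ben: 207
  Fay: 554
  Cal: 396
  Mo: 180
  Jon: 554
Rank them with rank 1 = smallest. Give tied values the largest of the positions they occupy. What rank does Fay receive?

Sorted (ascending): 180, 207, 207, 207, 396, 406, 554, 554, 689
The 3 values of 207 occupy positions 2–4 → each gets rank 4.
The 2 values of 554 occupy positions 7–8 → each gets rank 8.
Fay has value 554 → rank 8.

8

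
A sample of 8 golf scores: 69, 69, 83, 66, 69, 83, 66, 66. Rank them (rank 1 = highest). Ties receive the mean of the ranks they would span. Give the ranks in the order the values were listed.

4, 4, 1.5, 7, 4, 1.5, 7, 7

Sorted (descending): 83, 83, 69, 69, 69, 66, 66, 66
The 2 values of 83 occupy positions 1–2 → average rank (1+2)/2 = 1.5.
The 3 values of 69 occupy positions 3–5 → average rank 4.
The 3 values of 66 occupy positions 6–8 → average rank 7.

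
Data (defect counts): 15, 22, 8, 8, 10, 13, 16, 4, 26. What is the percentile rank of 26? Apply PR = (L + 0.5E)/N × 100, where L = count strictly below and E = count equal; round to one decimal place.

94.4

N = 9.
Strictly below 26: 8. Equal to 26: 1.
PR = (8 + 0.5·1)/9 × 100 = 94.4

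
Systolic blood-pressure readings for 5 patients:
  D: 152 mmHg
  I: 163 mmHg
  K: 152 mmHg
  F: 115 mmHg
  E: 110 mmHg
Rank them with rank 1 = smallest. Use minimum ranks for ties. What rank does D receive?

3

Sorted (ascending): 110, 115, 152, 152, 163
The 2 values of 152 occupy positions 3–4 → each gets rank 3.
D has value 152 mmHg → rank 3.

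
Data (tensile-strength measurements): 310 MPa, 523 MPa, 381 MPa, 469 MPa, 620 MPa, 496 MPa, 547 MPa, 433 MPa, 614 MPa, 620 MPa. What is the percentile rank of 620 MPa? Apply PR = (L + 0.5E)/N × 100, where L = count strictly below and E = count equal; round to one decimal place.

90.0

N = 10.
Strictly below 620: 8. Equal to 620: 2.
PR = (8 + 0.5·2)/10 × 100 = 90.0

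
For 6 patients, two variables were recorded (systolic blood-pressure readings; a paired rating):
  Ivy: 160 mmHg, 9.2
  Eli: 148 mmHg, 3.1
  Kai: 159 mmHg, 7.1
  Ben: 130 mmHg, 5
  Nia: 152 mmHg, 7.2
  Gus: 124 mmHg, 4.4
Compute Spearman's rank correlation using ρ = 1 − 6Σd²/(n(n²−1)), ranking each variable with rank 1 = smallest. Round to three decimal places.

Ranks of variable 1: 6, 3, 5, 2, 4, 1
Ranks of variable 2: 6, 1, 4, 3, 5, 2
d = r₁ − r₂: 0, 2, 1, -1, -1, -1
d²: 0, 4, 1, 1, 1, 1; Σd² = 8
ρ = 1 − 6·8/(6·35) = 1 − 48/210 = 0.771

0.771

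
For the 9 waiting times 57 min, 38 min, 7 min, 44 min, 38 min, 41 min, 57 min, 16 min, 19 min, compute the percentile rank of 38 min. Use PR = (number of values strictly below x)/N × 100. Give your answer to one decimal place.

N = 9.
Strictly below 38: 3. Equal to 38: 2.
PR = 3/9 × 100 = 33.3

33.3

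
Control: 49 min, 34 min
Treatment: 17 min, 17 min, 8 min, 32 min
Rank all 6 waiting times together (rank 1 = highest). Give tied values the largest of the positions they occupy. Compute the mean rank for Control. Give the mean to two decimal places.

1.50

Sorted (descending): 49, 34, 32, 17, 17, 8
The 2 values of 17 occupy positions 4–5 → each gets rank 5.
Control values → pooled ranks: 49→1, 34→2
Mean rank = (1 + 2) / 2 = 1.50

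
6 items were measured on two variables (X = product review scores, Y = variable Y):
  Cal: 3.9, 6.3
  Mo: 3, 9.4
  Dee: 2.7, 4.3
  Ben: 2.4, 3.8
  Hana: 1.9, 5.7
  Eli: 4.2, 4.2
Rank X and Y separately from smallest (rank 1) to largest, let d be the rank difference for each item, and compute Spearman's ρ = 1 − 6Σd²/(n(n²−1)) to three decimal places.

Ranks of variable 1: 5, 4, 3, 2, 1, 6
Ranks of variable 2: 5, 6, 3, 1, 4, 2
d = r₁ − r₂: 0, -2, 0, 1, -3, 4
d²: 0, 4, 0, 1, 9, 16; Σd² = 30
ρ = 1 − 6·30/(6·35) = 1 − 180/210 = 0.143

0.143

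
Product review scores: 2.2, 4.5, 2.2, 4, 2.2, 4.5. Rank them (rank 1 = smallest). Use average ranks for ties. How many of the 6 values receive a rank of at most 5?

Sorted (ascending): 2.2, 2.2, 2.2, 4, 4.5, 4.5
The 3 values of 2.2 occupy positions 1–3 → average rank 2.
The 2 values of 4.5 occupy positions 5–6 → average rank (5+6)/2 = 5.5.
Ranks ≤ 5: {2, 2, 2, 4} → 4 values.

4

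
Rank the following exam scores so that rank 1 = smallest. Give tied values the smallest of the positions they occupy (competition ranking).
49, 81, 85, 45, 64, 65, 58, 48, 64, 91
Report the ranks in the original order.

Sorted (ascending): 45, 48, 49, 58, 64, 64, 65, 81, 85, 91
The 2 values of 64 occupy positions 5–6 → each gets rank 5.

3, 8, 9, 1, 5, 7, 4, 2, 5, 10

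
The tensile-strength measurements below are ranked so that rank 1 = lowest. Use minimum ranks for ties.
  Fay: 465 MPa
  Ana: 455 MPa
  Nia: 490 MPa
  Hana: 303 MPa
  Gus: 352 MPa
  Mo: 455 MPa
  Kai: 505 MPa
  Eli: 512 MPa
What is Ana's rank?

3

Sorted (ascending): 303, 352, 455, 455, 465, 490, 505, 512
The 2 values of 455 occupy positions 3–4 → each gets rank 3.
Ana has value 455 MPa → rank 3.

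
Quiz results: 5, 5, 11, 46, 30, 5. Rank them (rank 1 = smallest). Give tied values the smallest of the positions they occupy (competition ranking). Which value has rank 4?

Sorted (ascending): 5, 5, 5, 11, 30, 46
The 3 values of 5 occupy positions 1–3 → each gets rank 1.
Rank 4 → value 11.

11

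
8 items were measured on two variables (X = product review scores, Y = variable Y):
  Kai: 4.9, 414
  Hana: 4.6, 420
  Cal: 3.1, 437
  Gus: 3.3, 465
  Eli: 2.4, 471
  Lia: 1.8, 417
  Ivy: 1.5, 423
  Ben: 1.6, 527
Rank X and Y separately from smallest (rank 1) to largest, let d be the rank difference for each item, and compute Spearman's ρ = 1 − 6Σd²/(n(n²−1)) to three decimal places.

Ranks of variable 1: 8, 7, 5, 6, 4, 3, 1, 2
Ranks of variable 2: 1, 3, 5, 6, 7, 2, 4, 8
d = r₁ − r₂: 7, 4, 0, 0, -3, 1, -3, -6
d²: 49, 16, 0, 0, 9, 1, 9, 36; Σd² = 120
ρ = 1 − 6·120/(8·63) = 1 − 720/504 = -0.429

-0.429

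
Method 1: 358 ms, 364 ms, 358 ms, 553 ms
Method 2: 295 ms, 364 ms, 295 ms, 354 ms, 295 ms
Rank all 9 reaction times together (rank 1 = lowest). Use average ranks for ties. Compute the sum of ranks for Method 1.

Sorted (ascending): 295, 295, 295, 354, 358, 358, 364, 364, 553
The 3 values of 295 occupy positions 1–3 → average rank 2.
The 2 values of 358 occupy positions 5–6 → average rank (5+6)/2 = 5.5.
The 2 values of 364 occupy positions 7–8 → average rank (7+8)/2 = 7.5.
Method 1 values → pooled ranks: 358→5.5, 364→7.5, 358→5.5, 553→9
Rank sum = 5.5 + 7.5 + 5.5 + 9 = 27.5

27.5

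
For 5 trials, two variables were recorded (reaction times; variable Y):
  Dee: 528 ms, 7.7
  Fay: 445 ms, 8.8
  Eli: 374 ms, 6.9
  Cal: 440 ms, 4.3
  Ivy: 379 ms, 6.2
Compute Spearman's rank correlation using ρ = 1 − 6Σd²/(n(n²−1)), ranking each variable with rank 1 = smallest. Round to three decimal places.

0.500

Ranks of variable 1: 5, 4, 1, 3, 2
Ranks of variable 2: 4, 5, 3, 1, 2
d = r₁ − r₂: 1, -1, -2, 2, 0
d²: 1, 1, 4, 4, 0; Σd² = 10
ρ = 1 − 6·10/(5·24) = 1 − 60/120 = 0.500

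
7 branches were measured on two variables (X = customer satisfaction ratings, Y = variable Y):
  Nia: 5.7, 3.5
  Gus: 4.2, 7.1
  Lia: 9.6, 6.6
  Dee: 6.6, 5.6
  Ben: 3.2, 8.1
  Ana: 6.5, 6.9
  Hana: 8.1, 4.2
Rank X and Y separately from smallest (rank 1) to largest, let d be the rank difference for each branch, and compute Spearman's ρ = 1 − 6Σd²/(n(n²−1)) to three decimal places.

-0.536

Ranks of variable 1: 3, 2, 7, 5, 1, 4, 6
Ranks of variable 2: 1, 6, 4, 3, 7, 5, 2
d = r₁ − r₂: 2, -4, 3, 2, -6, -1, 4
d²: 4, 16, 9, 4, 36, 1, 16; Σd² = 86
ρ = 1 − 6·86/(7·48) = 1 − 516/336 = -0.536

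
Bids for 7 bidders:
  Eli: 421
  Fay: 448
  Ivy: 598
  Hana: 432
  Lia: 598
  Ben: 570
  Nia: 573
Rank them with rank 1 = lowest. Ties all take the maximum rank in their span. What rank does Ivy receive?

7

Sorted (ascending): 421, 432, 448, 570, 573, 598, 598
The 2 values of 598 occupy positions 6–7 → each gets rank 7.
Ivy has value 598 → rank 7.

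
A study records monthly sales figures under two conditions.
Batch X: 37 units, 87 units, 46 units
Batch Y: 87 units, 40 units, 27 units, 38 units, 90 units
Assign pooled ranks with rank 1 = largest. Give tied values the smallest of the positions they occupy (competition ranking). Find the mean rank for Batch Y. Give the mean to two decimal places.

4.40

Sorted (descending): 90, 87, 87, 46, 40, 38, 37, 27
The 2 values of 87 occupy positions 2–3 → each gets rank 2.
Batch Y values → pooled ranks: 87→2, 40→5, 27→8, 38→6, 90→1
Mean rank = (2 + 5 + 8 + 6 + 1) / 5 = 4.40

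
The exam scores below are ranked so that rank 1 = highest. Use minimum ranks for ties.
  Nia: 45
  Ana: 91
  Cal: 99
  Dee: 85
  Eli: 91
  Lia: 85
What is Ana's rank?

Sorted (descending): 99, 91, 91, 85, 85, 45
The 2 values of 91 occupy positions 2–3 → each gets rank 2.
The 2 values of 85 occupy positions 4–5 → each gets rank 4.
Ana has value 91 → rank 2.

2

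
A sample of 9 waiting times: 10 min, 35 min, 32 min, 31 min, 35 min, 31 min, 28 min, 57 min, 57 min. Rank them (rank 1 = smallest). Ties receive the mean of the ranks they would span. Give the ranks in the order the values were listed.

Sorted (ascending): 10, 28, 31, 31, 32, 35, 35, 57, 57
The 2 values of 31 occupy positions 3–4 → average rank (3+4)/2 = 3.5.
The 2 values of 35 occupy positions 6–7 → average rank (6+7)/2 = 6.5.
The 2 values of 57 occupy positions 8–9 → average rank (8+9)/2 = 8.5.

1, 6.5, 5, 3.5, 6.5, 3.5, 2, 8.5, 8.5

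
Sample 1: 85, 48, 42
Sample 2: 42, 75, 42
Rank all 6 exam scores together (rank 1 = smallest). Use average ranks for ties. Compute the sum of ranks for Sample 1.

Sorted (ascending): 42, 42, 42, 48, 75, 85
The 3 values of 42 occupy positions 1–3 → average rank 2.
Sample 1 values → pooled ranks: 85→6, 48→4, 42→2
Rank sum = 6 + 4 + 2 = 12

12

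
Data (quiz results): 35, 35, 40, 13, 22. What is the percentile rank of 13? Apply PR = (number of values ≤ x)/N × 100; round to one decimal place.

20.0

N = 5.
Strictly below 13: 0. Equal to 13: 1.
PR = 1/5 × 100 = 20.0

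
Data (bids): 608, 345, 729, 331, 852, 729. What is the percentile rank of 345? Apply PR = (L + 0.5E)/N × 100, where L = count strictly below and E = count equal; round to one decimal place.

25.0

N = 6.
Strictly below 345: 1. Equal to 345: 1.
PR = (1 + 0.5·1)/6 × 100 = 25.0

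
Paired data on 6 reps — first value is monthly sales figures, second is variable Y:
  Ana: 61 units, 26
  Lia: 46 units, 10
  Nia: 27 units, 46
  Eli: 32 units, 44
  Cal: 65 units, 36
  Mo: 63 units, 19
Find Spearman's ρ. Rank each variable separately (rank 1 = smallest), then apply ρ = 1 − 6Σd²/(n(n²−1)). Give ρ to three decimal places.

-0.486

Ranks of variable 1: 4, 3, 1, 2, 6, 5
Ranks of variable 2: 3, 1, 6, 5, 4, 2
d = r₁ − r₂: 1, 2, -5, -3, 2, 3
d²: 1, 4, 25, 9, 4, 9; Σd² = 52
ρ = 1 − 6·52/(6·35) = 1 − 312/210 = -0.486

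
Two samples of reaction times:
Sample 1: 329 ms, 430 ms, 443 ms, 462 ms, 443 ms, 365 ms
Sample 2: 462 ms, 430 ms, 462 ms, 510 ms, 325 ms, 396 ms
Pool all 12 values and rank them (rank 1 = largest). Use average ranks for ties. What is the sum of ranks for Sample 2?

35.5

Sorted (descending): 510, 462, 462, 462, 443, 443, 430, 430, 396, 365, 329, 325
The 3 values of 462 occupy positions 2–4 → average rank 3.
The 2 values of 443 occupy positions 5–6 → average rank (5+6)/2 = 5.5.
The 2 values of 430 occupy positions 7–8 → average rank (7+8)/2 = 7.5.
Sample 2 values → pooled ranks: 462→3, 430→7.5, 462→3, 510→1, 325→12, 396→9
Rank sum = 3 + 7.5 + 3 + 1 + 12 + 9 = 35.5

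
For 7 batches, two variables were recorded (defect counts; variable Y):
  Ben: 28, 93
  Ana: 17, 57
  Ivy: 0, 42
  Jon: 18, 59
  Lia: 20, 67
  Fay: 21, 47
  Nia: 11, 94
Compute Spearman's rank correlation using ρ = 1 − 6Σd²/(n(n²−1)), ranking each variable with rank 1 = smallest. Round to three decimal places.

0.250

Ranks of variable 1: 7, 3, 1, 4, 5, 6, 2
Ranks of variable 2: 6, 3, 1, 4, 5, 2, 7
d = r₁ − r₂: 1, 0, 0, 0, 0, 4, -5
d²: 1, 0, 0, 0, 0, 16, 25; Σd² = 42
ρ = 1 − 6·42/(7·48) = 1 − 252/336 = 0.250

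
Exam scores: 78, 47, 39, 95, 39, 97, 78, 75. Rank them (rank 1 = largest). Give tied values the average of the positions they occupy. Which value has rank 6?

Sorted (descending): 97, 95, 78, 78, 75, 47, 39, 39
The 2 values of 78 occupy positions 3–4 → average rank (3+4)/2 = 3.5.
The 2 values of 39 occupy positions 7–8 → average rank (7+8)/2 = 7.5.
Rank 6 → value 47.

47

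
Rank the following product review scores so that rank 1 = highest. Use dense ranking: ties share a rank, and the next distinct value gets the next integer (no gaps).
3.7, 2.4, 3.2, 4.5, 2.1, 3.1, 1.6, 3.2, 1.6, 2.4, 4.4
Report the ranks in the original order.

Sorted (descending): 4.5, 4.4, 3.7, 3.2, 3.2, 3.1, 2.4, 2.4, 2.1, 1.6, 1.6
The 2 values of 3.2 share dense rank 4.
The 2 values of 2.4 share dense rank 6.
The 2 values of 1.6 share dense rank 8.
Remaining distinct values take the next consecutive integers.

3, 6, 4, 1, 7, 5, 8, 4, 8, 6, 2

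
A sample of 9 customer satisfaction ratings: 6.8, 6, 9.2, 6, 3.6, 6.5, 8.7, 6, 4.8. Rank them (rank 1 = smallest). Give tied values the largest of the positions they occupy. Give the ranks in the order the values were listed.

7, 5, 9, 5, 1, 6, 8, 5, 2

Sorted (ascending): 3.6, 4.8, 6, 6, 6, 6.5, 6.8, 8.7, 9.2
The 3 values of 6 occupy positions 3–5 → each gets rank 5.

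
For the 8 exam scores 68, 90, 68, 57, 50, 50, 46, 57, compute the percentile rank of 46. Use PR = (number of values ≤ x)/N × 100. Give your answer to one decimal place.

N = 8.
Strictly below 46: 0. Equal to 46: 1.
PR = 1/8 × 100 = 12.5

12.5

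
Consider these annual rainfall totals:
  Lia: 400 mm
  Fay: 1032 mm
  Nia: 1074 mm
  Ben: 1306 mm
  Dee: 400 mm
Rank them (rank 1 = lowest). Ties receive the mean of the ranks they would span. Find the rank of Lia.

Sorted (ascending): 400, 400, 1032, 1074, 1306
The 2 values of 400 occupy positions 1–2 → average rank (1+2)/2 = 1.5.
Lia has value 400 mm → rank 1.5.

1.5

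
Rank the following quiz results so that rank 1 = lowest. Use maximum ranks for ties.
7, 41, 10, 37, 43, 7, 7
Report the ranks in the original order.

3, 6, 4, 5, 7, 3, 3

Sorted (ascending): 7, 7, 7, 10, 37, 41, 43
The 3 values of 7 occupy positions 1–3 → each gets rank 3.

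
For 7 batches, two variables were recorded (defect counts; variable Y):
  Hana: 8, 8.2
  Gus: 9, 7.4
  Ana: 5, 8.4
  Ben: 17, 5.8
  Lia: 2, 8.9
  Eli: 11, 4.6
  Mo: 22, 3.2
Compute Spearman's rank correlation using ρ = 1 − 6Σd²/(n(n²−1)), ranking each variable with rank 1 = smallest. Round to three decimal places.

-0.964

Ranks of variable 1: 3, 4, 2, 6, 1, 5, 7
Ranks of variable 2: 5, 4, 6, 3, 7, 2, 1
d = r₁ − r₂: -2, 0, -4, 3, -6, 3, 6
d²: 4, 0, 16, 9, 36, 9, 36; Σd² = 110
ρ = 1 − 6·110/(7·48) = 1 − 660/336 = -0.964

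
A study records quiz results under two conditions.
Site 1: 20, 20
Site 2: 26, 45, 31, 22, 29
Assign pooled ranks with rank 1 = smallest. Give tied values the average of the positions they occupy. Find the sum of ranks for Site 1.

3

Sorted (ascending): 20, 20, 22, 26, 29, 31, 45
The 2 values of 20 occupy positions 1–2 → average rank (1+2)/2 = 1.5.
Site 1 values → pooled ranks: 20→1.5, 20→1.5
Rank sum = 1.5 + 1.5 = 3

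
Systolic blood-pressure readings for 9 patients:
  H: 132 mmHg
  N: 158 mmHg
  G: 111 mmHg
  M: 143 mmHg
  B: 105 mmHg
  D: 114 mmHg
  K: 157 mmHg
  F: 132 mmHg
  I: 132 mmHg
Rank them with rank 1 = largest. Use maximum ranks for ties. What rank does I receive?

Sorted (descending): 158, 157, 143, 132, 132, 132, 114, 111, 105
The 3 values of 132 occupy positions 4–6 → each gets rank 6.
I has value 132 mmHg → rank 6.

6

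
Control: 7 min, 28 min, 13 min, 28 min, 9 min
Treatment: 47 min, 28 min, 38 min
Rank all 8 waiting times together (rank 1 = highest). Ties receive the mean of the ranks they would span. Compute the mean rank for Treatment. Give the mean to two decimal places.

2.33

Sorted (descending): 47, 38, 28, 28, 28, 13, 9, 7
The 3 values of 28 occupy positions 3–5 → average rank 4.
Treatment values → pooled ranks: 47→1, 28→4, 38→2
Mean rank = (1 + 4 + 2) / 3 = 2.33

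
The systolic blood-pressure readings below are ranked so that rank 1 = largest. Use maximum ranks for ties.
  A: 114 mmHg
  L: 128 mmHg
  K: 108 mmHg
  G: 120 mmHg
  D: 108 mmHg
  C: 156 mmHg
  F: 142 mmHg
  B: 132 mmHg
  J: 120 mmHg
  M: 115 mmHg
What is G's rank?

6

Sorted (descending): 156, 142, 132, 128, 120, 120, 115, 114, 108, 108
The 2 values of 120 occupy positions 5–6 → each gets rank 6.
The 2 values of 108 occupy positions 9–10 → each gets rank 10.
G has value 120 mmHg → rank 6.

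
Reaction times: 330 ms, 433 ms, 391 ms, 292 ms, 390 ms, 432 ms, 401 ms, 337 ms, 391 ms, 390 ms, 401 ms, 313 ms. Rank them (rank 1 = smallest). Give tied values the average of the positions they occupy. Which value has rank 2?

Sorted (ascending): 292, 313, 330, 337, 390, 390, 391, 391, 401, 401, 432, 433
The 2 values of 390 occupy positions 5–6 → average rank (5+6)/2 = 5.5.
The 2 values of 391 occupy positions 7–8 → average rank (7+8)/2 = 7.5.
The 2 values of 401 occupy positions 9–10 → average rank (9+10)/2 = 9.5.
Rank 2 → value 313.

313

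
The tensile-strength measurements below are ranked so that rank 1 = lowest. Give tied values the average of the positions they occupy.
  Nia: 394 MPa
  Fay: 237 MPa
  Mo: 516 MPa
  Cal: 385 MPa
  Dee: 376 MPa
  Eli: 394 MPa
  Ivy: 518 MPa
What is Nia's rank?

4.5

Sorted (ascending): 237, 376, 385, 394, 394, 516, 518
The 2 values of 394 occupy positions 4–5 → average rank (4+5)/2 = 4.5.
Nia has value 394 MPa → rank 4.5.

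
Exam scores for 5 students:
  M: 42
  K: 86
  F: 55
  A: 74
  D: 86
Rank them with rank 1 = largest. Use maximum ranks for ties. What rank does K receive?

Sorted (descending): 86, 86, 74, 55, 42
The 2 values of 86 occupy positions 1–2 → each gets rank 2.
K has value 86 → rank 2.

2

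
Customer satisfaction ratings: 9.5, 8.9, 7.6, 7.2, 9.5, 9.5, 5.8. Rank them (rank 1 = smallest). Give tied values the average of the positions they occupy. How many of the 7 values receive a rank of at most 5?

Sorted (ascending): 5.8, 7.2, 7.6, 8.9, 9.5, 9.5, 9.5
The 3 values of 9.5 occupy positions 5–7 → average rank 6.
Ranks ≤ 5: {1, 2, 3, 4} → 4 values.

4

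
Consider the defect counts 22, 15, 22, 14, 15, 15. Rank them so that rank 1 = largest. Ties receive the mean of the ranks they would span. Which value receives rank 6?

14

Sorted (descending): 22, 22, 15, 15, 15, 14
The 2 values of 22 occupy positions 1–2 → average rank (1+2)/2 = 1.5.
The 3 values of 15 occupy positions 3–5 → average rank 4.
Rank 6 → value 14.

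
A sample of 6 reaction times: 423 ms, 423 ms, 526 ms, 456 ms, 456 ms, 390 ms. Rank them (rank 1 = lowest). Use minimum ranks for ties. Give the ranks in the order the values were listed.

Sorted (ascending): 390, 423, 423, 456, 456, 526
The 2 values of 423 occupy positions 2–3 → each gets rank 2.
The 2 values of 456 occupy positions 4–5 → each gets rank 4.

2, 2, 6, 4, 4, 1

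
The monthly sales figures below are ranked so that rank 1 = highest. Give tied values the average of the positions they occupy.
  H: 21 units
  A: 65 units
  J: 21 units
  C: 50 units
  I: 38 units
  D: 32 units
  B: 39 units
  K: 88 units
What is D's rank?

Sorted (descending): 88, 65, 50, 39, 38, 32, 21, 21
The 2 values of 21 occupy positions 7–8 → average rank (7+8)/2 = 7.5.
D has value 32 units → rank 6.

6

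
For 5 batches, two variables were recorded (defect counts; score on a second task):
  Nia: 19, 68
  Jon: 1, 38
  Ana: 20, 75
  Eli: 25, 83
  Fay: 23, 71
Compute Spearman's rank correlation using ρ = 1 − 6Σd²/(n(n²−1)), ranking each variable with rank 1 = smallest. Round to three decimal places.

Ranks of variable 1: 2, 1, 3, 5, 4
Ranks of variable 2: 2, 1, 4, 5, 3
d = r₁ − r₂: 0, 0, -1, 0, 1
d²: 0, 0, 1, 0, 1; Σd² = 2
ρ = 1 − 6·2/(5·24) = 1 − 12/120 = 0.900

0.900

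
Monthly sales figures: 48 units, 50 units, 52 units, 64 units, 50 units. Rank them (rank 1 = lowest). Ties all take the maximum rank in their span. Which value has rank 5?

Sorted (ascending): 48, 50, 50, 52, 64
The 2 values of 50 occupy positions 2–3 → each gets rank 3.
Rank 5 → value 64.

64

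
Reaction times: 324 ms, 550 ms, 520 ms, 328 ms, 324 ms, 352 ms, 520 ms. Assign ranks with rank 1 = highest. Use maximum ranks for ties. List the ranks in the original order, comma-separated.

Sorted (descending): 550, 520, 520, 352, 328, 324, 324
The 2 values of 520 occupy positions 2–3 → each gets rank 3.
The 2 values of 324 occupy positions 6–7 → each gets rank 7.

7, 1, 3, 5, 7, 4, 3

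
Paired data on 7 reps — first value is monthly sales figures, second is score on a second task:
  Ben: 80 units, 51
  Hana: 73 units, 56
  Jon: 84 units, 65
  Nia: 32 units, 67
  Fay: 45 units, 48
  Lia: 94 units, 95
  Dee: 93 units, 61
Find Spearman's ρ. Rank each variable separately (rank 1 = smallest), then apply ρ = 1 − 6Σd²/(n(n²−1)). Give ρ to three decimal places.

Ranks of variable 1: 4, 3, 5, 1, 2, 7, 6
Ranks of variable 2: 2, 3, 5, 6, 1, 7, 4
d = r₁ − r₂: 2, 0, 0, -5, 1, 0, 2
d²: 4, 0, 0, 25, 1, 0, 4; Σd² = 34
ρ = 1 − 6·34/(7·48) = 1 − 204/336 = 0.393

0.393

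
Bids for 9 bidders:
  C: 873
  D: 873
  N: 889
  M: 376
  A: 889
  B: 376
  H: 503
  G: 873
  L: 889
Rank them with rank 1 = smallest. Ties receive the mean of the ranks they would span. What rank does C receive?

Sorted (ascending): 376, 376, 503, 873, 873, 873, 889, 889, 889
The 2 values of 376 occupy positions 1–2 → average rank (1+2)/2 = 1.5.
The 3 values of 873 occupy positions 4–6 → average rank 5.
The 3 values of 889 occupy positions 7–9 → average rank 8.
C has value 873 → rank 5.

5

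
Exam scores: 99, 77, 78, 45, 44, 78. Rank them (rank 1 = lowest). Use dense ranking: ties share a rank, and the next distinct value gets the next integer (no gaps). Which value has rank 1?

44

Sorted (ascending): 44, 45, 77, 78, 78, 99
The 2 values of 78 share dense rank 4.
Remaining distinct values take the next consecutive integers.
Rank 1 → value 44.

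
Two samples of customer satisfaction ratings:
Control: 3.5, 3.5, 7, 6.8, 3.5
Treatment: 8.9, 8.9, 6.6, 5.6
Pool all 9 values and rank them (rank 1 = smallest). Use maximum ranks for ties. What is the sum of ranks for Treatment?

27

Sorted (ascending): 3.5, 3.5, 3.5, 5.6, 6.6, 6.8, 7, 8.9, 8.9
The 3 values of 3.5 occupy positions 1–3 → each gets rank 3.
The 2 values of 8.9 occupy positions 8–9 → each gets rank 9.
Treatment values → pooled ranks: 8.9→9, 8.9→9, 6.6→5, 5.6→4
Rank sum = 9 + 9 + 5 + 4 = 27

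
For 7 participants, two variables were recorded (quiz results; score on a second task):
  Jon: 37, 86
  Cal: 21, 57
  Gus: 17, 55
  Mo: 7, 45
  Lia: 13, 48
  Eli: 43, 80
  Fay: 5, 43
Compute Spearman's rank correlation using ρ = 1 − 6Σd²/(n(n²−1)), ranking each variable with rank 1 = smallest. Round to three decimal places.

0.964

Ranks of variable 1: 6, 5, 4, 2, 3, 7, 1
Ranks of variable 2: 7, 5, 4, 2, 3, 6, 1
d = r₁ − r₂: -1, 0, 0, 0, 0, 1, 0
d²: 1, 0, 0, 0, 0, 1, 0; Σd² = 2
ρ = 1 − 6·2/(7·48) = 1 − 12/336 = 0.964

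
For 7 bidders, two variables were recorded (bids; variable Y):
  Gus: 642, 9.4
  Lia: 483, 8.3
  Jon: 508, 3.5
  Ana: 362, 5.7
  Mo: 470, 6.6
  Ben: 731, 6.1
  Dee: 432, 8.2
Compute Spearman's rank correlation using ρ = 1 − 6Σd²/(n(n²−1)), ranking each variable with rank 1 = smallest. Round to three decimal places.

0.143

Ranks of variable 1: 6, 4, 5, 1, 3, 7, 2
Ranks of variable 2: 7, 6, 1, 2, 4, 3, 5
d = r₁ − r₂: -1, -2, 4, -1, -1, 4, -3
d²: 1, 4, 16, 1, 1, 16, 9; Σd² = 48
ρ = 1 − 6·48/(7·48) = 1 − 288/336 = 0.143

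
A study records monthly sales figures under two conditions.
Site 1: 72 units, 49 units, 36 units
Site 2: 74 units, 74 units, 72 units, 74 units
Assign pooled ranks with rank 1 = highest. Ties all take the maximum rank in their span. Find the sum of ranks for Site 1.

Sorted (descending): 74, 74, 74, 72, 72, 49, 36
The 3 values of 74 occupy positions 1–3 → each gets rank 3.
The 2 values of 72 occupy positions 4–5 → each gets rank 5.
Site 1 values → pooled ranks: 72→5, 49→6, 36→7
Rank sum = 5 + 6 + 7 = 18

18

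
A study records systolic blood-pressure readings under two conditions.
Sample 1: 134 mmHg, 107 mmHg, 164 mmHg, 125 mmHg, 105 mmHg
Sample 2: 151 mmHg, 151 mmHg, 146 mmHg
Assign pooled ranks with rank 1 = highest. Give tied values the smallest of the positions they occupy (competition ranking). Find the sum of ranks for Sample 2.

8

Sorted (descending): 164, 151, 151, 146, 134, 125, 107, 105
The 2 values of 151 occupy positions 2–3 → each gets rank 2.
Sample 2 values → pooled ranks: 151→2, 151→2, 146→4
Rank sum = 2 + 2 + 4 = 8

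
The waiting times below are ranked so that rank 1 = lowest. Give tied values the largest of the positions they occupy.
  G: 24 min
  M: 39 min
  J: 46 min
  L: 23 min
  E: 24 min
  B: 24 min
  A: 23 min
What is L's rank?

Sorted (ascending): 23, 23, 24, 24, 24, 39, 46
The 2 values of 23 occupy positions 1–2 → each gets rank 2.
The 3 values of 24 occupy positions 3–5 → each gets rank 5.
L has value 23 min → rank 2.

2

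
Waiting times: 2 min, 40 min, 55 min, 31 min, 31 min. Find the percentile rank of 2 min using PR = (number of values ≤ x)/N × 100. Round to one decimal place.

20.0

N = 5.
Strictly below 2: 0. Equal to 2: 1.
PR = 1/5 × 100 = 20.0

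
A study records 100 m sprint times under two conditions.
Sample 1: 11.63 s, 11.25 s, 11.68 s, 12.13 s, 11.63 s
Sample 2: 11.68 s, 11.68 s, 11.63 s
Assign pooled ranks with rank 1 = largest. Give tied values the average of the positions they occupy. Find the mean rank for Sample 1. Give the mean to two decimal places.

Sorted (descending): 12.13, 11.68, 11.68, 11.68, 11.63, 11.63, 11.63, 11.25
The 3 values of 11.68 occupy positions 2–4 → average rank 3.
The 3 values of 11.63 occupy positions 5–7 → average rank 6.
Sample 1 values → pooled ranks: 11.63→6, 11.25→8, 11.68→3, 12.13→1, 11.63→6
Mean rank = (6 + 8 + 3 + 1 + 6) / 5 = 4.80

4.80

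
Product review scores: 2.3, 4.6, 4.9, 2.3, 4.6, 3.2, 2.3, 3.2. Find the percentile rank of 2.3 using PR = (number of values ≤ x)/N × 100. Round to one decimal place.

N = 8.
Strictly below 2.3: 0. Equal to 2.3: 3.
PR = 3/8 × 100 = 37.5

37.5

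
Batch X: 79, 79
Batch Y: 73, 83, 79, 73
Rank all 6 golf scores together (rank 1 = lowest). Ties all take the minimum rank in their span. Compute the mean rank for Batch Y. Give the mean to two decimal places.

2.75

Sorted (ascending): 73, 73, 79, 79, 79, 83
The 2 values of 73 occupy positions 1–2 → each gets rank 1.
The 3 values of 79 occupy positions 3–5 → each gets rank 3.
Batch Y values → pooled ranks: 73→1, 83→6, 79→3, 73→1
Mean rank = (1 + 6 + 3 + 1) / 4 = 2.75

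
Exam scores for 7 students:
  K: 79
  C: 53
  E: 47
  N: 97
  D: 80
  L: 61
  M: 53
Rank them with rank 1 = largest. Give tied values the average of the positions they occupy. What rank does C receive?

Sorted (descending): 97, 80, 79, 61, 53, 53, 47
The 2 values of 53 occupy positions 5–6 → average rank (5+6)/2 = 5.5.
C has value 53 → rank 5.5.

5.5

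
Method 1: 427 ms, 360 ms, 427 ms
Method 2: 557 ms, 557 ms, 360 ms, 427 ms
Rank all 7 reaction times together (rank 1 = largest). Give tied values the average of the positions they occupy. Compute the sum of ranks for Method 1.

Sorted (descending): 557, 557, 427, 427, 427, 360, 360
The 2 values of 557 occupy positions 1–2 → average rank (1+2)/2 = 1.5.
The 3 values of 427 occupy positions 3–5 → average rank 4.
The 2 values of 360 occupy positions 6–7 → average rank (6+7)/2 = 6.5.
Method 1 values → pooled ranks: 427→4, 360→6.5, 427→4
Rank sum = 4 + 6.5 + 4 = 14.5

14.5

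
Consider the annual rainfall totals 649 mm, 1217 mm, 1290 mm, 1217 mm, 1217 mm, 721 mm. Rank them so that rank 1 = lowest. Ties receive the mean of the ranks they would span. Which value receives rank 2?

Sorted (ascending): 649, 721, 1217, 1217, 1217, 1290
The 3 values of 1217 occupy positions 3–5 → average rank 4.
Rank 2 → value 721.

721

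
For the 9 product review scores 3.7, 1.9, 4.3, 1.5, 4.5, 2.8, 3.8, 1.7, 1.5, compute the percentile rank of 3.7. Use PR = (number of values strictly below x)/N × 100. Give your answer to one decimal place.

N = 9.
Strictly below 3.7: 5. Equal to 3.7: 1.
PR = 5/9 × 100 = 55.6

55.6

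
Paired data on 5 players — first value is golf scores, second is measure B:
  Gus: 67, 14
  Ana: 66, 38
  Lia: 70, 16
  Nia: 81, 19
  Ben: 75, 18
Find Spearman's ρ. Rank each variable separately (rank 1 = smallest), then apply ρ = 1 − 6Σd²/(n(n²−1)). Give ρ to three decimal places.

0.000

Ranks of variable 1: 2, 1, 3, 5, 4
Ranks of variable 2: 1, 5, 2, 4, 3
d = r₁ − r₂: 1, -4, 1, 1, 1
d²: 1, 16, 1, 1, 1; Σd² = 20
ρ = 1 − 6·20/(5·24) = 1 − 120/120 = 0.000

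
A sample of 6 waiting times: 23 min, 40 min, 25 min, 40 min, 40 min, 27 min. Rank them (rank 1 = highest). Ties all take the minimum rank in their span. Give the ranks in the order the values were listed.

Sorted (descending): 40, 40, 40, 27, 25, 23
The 3 values of 40 occupy positions 1–3 → each gets rank 1.

6, 1, 5, 1, 1, 4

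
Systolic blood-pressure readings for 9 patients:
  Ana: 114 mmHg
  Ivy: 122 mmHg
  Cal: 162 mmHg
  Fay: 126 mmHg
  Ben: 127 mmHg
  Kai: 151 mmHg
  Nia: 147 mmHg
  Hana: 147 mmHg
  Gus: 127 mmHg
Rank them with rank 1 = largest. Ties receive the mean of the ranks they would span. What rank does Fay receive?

7

Sorted (descending): 162, 151, 147, 147, 127, 127, 126, 122, 114
The 2 values of 147 occupy positions 3–4 → average rank (3+4)/2 = 3.5.
The 2 values of 127 occupy positions 5–6 → average rank (5+6)/2 = 5.5.
Fay has value 126 mmHg → rank 7.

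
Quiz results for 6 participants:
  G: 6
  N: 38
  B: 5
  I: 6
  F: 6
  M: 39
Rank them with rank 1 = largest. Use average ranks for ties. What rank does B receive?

Sorted (descending): 39, 38, 6, 6, 6, 5
The 3 values of 6 occupy positions 3–5 → average rank 4.
B has value 5 → rank 6.

6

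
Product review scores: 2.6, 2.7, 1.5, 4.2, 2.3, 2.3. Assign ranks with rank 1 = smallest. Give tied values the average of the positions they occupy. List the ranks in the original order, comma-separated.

4, 5, 1, 6, 2.5, 2.5

Sorted (ascending): 1.5, 2.3, 2.3, 2.6, 2.7, 4.2
The 2 values of 2.3 occupy positions 2–3 → average rank (2+3)/2 = 2.5.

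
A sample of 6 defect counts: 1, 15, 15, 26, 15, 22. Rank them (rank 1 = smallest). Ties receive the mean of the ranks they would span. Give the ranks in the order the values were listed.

Sorted (ascending): 1, 15, 15, 15, 22, 26
The 3 values of 15 occupy positions 2–4 → average rank 3.

1, 3, 3, 6, 3, 5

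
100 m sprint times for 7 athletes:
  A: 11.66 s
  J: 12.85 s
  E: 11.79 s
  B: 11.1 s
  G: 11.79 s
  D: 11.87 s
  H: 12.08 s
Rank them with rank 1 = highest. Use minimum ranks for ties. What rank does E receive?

Sorted (descending): 12.85, 12.08, 11.87, 11.79, 11.79, 11.66, 11.1
The 2 values of 11.79 occupy positions 4–5 → each gets rank 4.
E has value 11.79 s → rank 4.

4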